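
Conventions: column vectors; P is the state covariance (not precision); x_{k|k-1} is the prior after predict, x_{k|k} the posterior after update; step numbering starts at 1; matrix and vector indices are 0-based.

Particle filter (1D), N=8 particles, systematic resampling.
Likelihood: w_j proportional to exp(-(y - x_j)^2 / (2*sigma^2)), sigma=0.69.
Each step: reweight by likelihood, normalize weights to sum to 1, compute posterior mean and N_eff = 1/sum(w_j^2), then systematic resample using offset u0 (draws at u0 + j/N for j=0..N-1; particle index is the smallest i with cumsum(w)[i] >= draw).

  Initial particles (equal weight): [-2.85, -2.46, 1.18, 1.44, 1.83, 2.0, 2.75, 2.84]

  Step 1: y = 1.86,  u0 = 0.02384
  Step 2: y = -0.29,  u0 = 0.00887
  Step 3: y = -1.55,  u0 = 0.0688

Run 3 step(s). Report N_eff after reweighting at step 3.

N_eff = 5.2207

step 1: w=[0.0000, 0.0000, 0.1456, 0.1967, 0.2365, 0.2319, 0.1030, 0.0863]  mean=1.8800  Neff=5.3294  idx=[2, 3, 3, 4, 4, 5, 5, 6]
step 2: w=[0.4793, 0.2001, 0.2001, 0.0413, 0.0413, 0.0188, 0.0188, 0.0003]  mean=1.3691  Neff=3.1856  idx=[0, 0, 0, 0, 1, 1, 2, 3]
step 3: w=[0.2153, 0.2153, 0.2153, 0.2153, 0.0452, 0.0452, 0.0452, 0.0033]  mean=1.2174  Neff=5.2207  idx=[0, 0, 1, 2, 2, 3, 3, 5]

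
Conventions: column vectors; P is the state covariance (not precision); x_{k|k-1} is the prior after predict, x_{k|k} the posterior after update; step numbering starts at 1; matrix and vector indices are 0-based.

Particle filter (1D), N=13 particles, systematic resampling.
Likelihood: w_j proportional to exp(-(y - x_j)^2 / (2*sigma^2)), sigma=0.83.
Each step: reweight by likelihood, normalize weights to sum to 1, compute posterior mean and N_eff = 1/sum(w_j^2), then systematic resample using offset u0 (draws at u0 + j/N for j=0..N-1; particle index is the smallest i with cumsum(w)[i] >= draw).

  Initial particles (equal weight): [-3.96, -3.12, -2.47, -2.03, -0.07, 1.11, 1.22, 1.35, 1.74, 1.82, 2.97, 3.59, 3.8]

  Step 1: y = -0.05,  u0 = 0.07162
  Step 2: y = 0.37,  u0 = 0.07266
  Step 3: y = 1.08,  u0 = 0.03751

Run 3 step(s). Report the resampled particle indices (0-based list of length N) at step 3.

step 1: w=[0.0000, 0.0005, 0.0065, 0.0267, 0.4588, 0.1728, 0.1423, 0.1106, 0.0448, 0.0363, 0.0006, 0.0000, 0.0000]  mean=0.5569  Neff=3.6114  idx=[4, 4, 4, 4, 4, 4, 5, 5, 6, 6, 7, 7, 9]
step 2: w=[0.0970, 0.0970, 0.0970, 0.0970, 0.0970, 0.0970, 0.0750, 0.0750, 0.0661, 0.0661, 0.0556, 0.0556, 0.0243]  mean=0.4815  Neff=12.0091  idx=[0, 1, 2, 3, 3, 4, 5, 6, 7, 8, 9, 10, 12]
step 3: w=[0.0463, 0.0463, 0.0463, 0.0463, 0.0463, 0.0463, 0.0463, 0.1208, 0.1208, 0.1192, 0.1192, 0.1147, 0.0812]  mean=0.8390  Neff=10.8274  idx=[0, 2, 4, 5, 7, 7, 8, 9, 9, 10, 11, 11, 12]

resampled_idx = [0, 2, 4, 5, 7, 7, 8, 9, 9, 10, 11, 11, 12]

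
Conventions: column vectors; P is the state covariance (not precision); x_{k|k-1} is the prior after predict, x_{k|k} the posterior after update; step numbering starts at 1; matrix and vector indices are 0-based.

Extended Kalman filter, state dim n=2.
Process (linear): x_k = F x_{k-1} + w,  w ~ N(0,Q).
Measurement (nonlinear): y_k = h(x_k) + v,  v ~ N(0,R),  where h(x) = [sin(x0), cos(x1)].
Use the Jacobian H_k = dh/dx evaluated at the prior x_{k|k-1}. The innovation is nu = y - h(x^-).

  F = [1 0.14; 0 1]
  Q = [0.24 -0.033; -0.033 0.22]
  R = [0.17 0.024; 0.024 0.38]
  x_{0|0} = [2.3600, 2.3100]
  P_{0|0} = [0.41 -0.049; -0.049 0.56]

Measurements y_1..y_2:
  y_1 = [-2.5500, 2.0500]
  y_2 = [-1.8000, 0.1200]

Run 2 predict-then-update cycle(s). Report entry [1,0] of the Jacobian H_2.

H_jac[1,0] = 0.0000

step 1: x^-=[2.6834, 2.3100]  P^-=[0.6473 -0.0036; -0.0036 0.7800]  H_jac=[-0.8969 0.0000; 0.0000 -0.7390]  S=[0.6906 0.0216; 0.0216 0.8060]  K=[-0.8414 0.0259; 0.0271 -0.7159]  nu=[-2.9923, 2.7237]  x^+=[5.2714, 0.2790]  P^+=[0.1588 0.0140; 0.0140 0.3672]
step 2: x^-=[5.3105, 0.2790]  P^-=[0.4099 0.0324; 0.0324 0.5872]  H_jac=[0.5631 0.0000; 0.0000 -0.2754]  S=[0.3000 0.0190; 0.0190 0.4246]  K=[0.7730 -0.0556; 0.0852 -0.3848]  nu=[-0.9736, -0.8413]  x^+=[4.6047, 0.5198]  P^+=[0.2310 0.0093; 0.0093 0.5234]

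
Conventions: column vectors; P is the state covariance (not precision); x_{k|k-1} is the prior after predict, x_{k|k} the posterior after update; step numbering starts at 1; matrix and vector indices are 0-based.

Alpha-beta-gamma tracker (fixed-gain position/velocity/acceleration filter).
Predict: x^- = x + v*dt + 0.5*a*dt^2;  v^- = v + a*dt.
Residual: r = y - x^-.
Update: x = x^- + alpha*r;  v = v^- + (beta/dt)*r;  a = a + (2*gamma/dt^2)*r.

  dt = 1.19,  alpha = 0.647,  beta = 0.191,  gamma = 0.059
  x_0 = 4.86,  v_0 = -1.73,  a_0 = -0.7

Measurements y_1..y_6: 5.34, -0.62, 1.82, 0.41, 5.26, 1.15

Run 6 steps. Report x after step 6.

step 1: x_pred=2.3057  r=3.0343  x^+=4.2689  v^+=-2.0760  a^+=-0.4472
step 2: x_pred=1.4819  r=-2.1019  x^+=0.1220  v^+=-2.9454  a^+=-0.6223
step 3: x_pred=-3.8237  r=5.6437  x^+=-0.1722  v^+=-2.7801  a^+=-0.1520
step 4: x_pred=-3.5882  r=3.9982  x^+=-1.0014  v^+=-2.3193  a^+=0.1811
step 5: x_pred=-3.6331  r=8.8931  x^+=2.1207  v^+=-0.6764  a^+=0.9222
step 6: x_pred=1.9688  r=-0.8188  x^+=1.4390  v^+=0.2896  a^+=0.8540

x_post = 1.4390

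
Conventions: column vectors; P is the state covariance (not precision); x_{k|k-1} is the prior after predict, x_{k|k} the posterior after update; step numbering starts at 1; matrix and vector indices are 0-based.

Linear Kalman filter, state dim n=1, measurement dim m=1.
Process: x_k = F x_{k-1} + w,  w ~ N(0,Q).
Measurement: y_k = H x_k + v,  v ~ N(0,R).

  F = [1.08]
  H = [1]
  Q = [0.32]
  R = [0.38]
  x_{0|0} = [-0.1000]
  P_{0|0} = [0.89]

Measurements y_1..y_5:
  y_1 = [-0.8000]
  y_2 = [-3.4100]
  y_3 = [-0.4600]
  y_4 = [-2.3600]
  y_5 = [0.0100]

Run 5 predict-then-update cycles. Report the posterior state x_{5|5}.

x_post = [-0.8336]

step 1: x^-=[-0.1080]  P^-=[1.3581]  S=[1.7381]  K=[0.7814]  nu=[-0.6920]  x^+=[-0.6487]  P^+=[0.2969]
step 2: x^-=[-0.7006]  P^-=[0.6663]  S=[1.0463]  K=[0.6368]  nu=[-2.7094]  x^+=[-2.4260]  P^+=[0.2420]
step 3: x^-=[-2.6201]  P^-=[0.6023]  S=[0.9823]  K=[0.6131]  nu=[2.1601]  x^+=[-1.2957]  P^+=[0.2330]
step 4: x^-=[-1.3993]  P^-=[0.5918]  S=[0.9718]  K=[0.6090]  nu=[-0.9607]  x^+=[-1.9843]  P^+=[0.2314]
step 5: x^-=[-2.1431]  P^-=[0.5899]  S=[0.9699]  K=[0.6082]  nu=[2.1531]  x^+=[-0.8336]  P^+=[0.2311]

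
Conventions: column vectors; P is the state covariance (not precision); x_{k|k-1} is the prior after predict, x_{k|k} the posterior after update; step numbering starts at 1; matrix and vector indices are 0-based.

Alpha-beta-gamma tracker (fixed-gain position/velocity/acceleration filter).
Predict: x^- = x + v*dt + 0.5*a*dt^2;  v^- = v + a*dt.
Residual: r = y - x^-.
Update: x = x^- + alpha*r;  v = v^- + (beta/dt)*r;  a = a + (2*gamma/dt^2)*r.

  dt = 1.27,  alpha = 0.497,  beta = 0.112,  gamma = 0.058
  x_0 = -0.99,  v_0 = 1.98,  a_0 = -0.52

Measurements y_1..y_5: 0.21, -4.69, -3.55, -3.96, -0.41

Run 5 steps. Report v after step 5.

v_post = -3.2781

step 1: x_pred=1.1052  r=-0.8952  x^+=0.6603  v^+=1.2406  a^+=-0.5844
step 2: x_pred=1.7647  r=-6.4547  x^+=-1.4433  v^+=-0.0708  a^+=-1.0486
step 3: x_pred=-2.3788  r=-1.1712  x^+=-2.9609  v^+=-1.5058  a^+=-1.1328
step 4: x_pred=-5.7868  r=1.8268  x^+=-4.8789  v^+=-2.7834  a^+=-1.0015
step 5: x_pred=-9.2214  r=8.8114  x^+=-4.8421  v^+=-3.2781  a^+=-0.3677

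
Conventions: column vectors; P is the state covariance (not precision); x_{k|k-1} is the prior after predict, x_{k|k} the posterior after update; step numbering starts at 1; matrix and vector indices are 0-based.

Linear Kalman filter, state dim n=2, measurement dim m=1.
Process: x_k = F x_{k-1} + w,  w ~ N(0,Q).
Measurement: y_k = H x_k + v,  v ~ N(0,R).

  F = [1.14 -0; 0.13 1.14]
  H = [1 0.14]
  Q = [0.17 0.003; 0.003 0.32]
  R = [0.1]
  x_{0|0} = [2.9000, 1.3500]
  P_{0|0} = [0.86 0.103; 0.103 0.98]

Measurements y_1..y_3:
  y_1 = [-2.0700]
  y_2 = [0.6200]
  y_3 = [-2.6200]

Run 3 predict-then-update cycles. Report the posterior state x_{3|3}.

x_post = [-1.9266, -0.0487]

step 1: x^-=[3.3060, 1.9160]  P^-=[1.2877 0.2643; 0.2643 1.6387]  S=[1.4938]  K=[0.8868; 0.3305]  nu=[-5.6442]  x^+=[-1.6992, 0.0505]  P^+=[0.1130 -0.1735; -0.1735 1.4755]
step 2: x^-=[-1.9371, -0.1634]  P^-=[0.3168 -0.2058; -0.2058 2.1880]  S=[0.4021]  K=[0.7163; 0.2501]  nu=[2.5800]  x^+=[-0.0891, 0.4819]  P^+=[0.1105 -0.2778; -0.2778 2.1629]
step 3: x^-=[-0.1016, 0.5378]  P^-=[0.3136 -0.3416; -0.3416 3.0504]  S=[0.3778]  K=[0.7036; 0.2261]  nu=[-2.5937]  x^+=[-1.9266, -0.0487]  P^+=[0.1266 -0.4017; -0.4017 3.0311]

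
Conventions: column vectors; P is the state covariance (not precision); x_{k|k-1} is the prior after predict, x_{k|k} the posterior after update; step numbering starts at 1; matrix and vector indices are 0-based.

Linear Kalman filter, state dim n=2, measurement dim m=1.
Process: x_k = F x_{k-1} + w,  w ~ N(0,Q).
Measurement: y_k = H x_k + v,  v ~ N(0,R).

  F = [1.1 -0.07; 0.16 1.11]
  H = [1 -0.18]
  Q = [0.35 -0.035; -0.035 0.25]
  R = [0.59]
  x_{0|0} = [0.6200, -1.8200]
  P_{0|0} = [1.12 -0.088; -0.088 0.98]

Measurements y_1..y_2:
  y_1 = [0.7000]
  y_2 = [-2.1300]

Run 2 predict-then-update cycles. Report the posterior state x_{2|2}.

step 1: x^-=[0.8094, -1.9210]  P^-=[1.7236 -0.0205; -0.0205 1.4549]  S=[2.3681]  K=[0.7294; -0.1192]  nu=[-0.4552]  x^+=[0.4774, -1.8667]  P^+=[0.4637 0.1855; 0.1855 1.4212]
step 2: x^-=[0.6558, -1.9957]  P^-=[0.8895 0.1606; 0.1606 2.0788]  S=[1.4891]  K=[0.5780; -0.1435]  nu=[-3.1450]  x^+=[-1.1619, -1.5445]  P^+=[0.3921 0.2840; 0.2840 2.0482]

x_post = [-1.1619, -1.5445]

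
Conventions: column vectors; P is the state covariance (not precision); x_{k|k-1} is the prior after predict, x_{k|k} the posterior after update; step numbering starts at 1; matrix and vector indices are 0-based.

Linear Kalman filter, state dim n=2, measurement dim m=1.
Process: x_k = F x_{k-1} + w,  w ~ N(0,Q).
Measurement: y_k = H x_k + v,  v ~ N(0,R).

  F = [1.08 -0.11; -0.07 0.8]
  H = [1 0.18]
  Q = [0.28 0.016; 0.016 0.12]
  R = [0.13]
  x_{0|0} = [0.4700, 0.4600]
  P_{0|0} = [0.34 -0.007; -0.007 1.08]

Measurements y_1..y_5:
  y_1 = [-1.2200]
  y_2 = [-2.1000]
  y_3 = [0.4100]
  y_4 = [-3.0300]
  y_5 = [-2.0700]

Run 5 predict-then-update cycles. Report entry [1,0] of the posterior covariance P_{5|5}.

P_post[1,0] = -0.0877

step 1: x^-=[0.4570, 0.3351]  P^-=[0.6913 -0.1108; -0.1108 0.8137]  S=[0.8078]  K=[0.8311; 0.0441]  nu=[-1.7373]  x^+=[-0.9869, 0.2585]  P^+=[0.1333 -0.1404; -0.1404 0.8121]
step 2: x^-=[-1.0943, 0.2759]  P^-=[0.4787 -0.1880; -0.1880 0.6561]  S=[0.5623]  K=[0.7912; -0.1243]  nu=[-1.0553]  x^+=[-1.9293, 0.4070]  P^+=[0.1267 -0.1327; -0.1327 0.6474]
step 3: x^-=[-2.1284, 0.4607]  P^-=[0.4672 -0.1662; -0.1662 0.5498]  S=[0.5552]  K=[0.7876; -0.1211]  nu=[2.4555]  x^+=[-0.1944, 0.1632]  P^+=[0.1228 -0.1133; -0.1133 0.5417]
step 4: x^-=[-0.2279, 0.1442]  P^-=[0.4567 -0.1397; -0.1397 0.4800]  S=[0.5519]  K=[0.7818; -0.0965]  nu=[-2.8281]  x^+=[-2.4390, 0.4172]  P^+=[0.1193 -0.0980; -0.0980 0.4748]
step 5: x^-=[-2.6800, 0.5045]  P^-=[0.4482 -0.1202; -0.1202 0.4355]  S=[0.5490]  K=[0.7769; -0.0763]  nu=[0.5192]  x^+=[-2.2766, 0.4649]  P^+=[0.1168 -0.0877; -0.0877 0.4323]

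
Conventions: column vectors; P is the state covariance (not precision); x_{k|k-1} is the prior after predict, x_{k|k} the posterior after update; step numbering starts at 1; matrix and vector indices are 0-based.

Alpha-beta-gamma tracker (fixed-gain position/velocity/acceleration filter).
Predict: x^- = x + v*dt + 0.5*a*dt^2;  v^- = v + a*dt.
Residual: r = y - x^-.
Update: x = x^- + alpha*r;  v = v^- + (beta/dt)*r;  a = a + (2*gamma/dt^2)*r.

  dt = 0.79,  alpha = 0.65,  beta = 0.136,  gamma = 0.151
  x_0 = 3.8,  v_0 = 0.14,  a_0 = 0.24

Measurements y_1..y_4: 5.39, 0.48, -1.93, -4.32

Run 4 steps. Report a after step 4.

a_post = -4.2570

step 1: x_pred=3.9855  r=1.4045  x^+=4.8984  v^+=0.5714  a^+=0.9196
step 2: x_pred=5.6368  r=-5.1568  x^+=2.2849  v^+=0.4102  a^+=-1.5757
step 3: x_pred=2.1172  r=-4.0472  x^+=-0.5135  v^+=-1.5314  a^+=-3.5341
step 4: x_pred=-2.8261  r=-1.4939  x^+=-3.7971  v^+=-4.5805  a^+=-4.2570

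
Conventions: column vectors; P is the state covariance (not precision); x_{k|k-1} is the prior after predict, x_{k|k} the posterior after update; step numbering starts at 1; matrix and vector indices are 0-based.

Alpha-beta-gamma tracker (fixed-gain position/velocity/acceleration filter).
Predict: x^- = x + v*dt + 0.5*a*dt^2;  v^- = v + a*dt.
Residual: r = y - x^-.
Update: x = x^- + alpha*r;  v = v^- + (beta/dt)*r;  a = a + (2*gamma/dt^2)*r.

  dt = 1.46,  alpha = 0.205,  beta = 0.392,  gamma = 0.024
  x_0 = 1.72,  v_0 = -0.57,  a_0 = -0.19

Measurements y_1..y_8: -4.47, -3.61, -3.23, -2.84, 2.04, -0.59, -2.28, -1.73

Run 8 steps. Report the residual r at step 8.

step 1: x_pred=0.6853  r=-5.1553  x^+=-0.3715  v^+=-2.2316  a^+=-0.3061
step 2: x_pred=-3.9558  r=0.3458  x^+=-3.8849  v^+=-2.5856  a^+=-0.2983
step 3: x_pred=-7.9778  r=4.7478  x^+=-7.0045  v^+=-1.7463  a^+=-0.1914
step 4: x_pred=-9.7582  r=6.9182  x^+=-8.3400  v^+=-0.1683  a^+=-0.0356
step 5: x_pred=-8.6236  r=10.6636  x^+=-6.4376  v^+=2.6428  a^+=0.2045
step 6: x_pred=-2.3610  r=1.7710  x^+=-1.9980  v^+=3.4170  a^+=0.2444
step 7: x_pred=3.2513  r=-5.5313  x^+=2.1174  v^+=2.2887  a^+=0.1199
step 8: x_pred=5.5866  r=-7.3166  x^+=4.0867  v^+=0.4992  a^+=-0.0449

resid = -7.3166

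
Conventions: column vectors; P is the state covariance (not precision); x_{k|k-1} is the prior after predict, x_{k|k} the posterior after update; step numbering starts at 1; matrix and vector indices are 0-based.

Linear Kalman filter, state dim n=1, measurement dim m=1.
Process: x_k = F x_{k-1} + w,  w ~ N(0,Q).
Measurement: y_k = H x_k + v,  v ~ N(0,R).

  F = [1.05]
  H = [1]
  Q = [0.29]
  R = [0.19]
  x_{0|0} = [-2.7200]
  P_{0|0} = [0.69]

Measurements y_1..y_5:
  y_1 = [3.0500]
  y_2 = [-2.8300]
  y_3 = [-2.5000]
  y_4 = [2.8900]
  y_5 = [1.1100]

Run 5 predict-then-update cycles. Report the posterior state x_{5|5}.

x_post = [1.1937]

step 1: x^-=[-2.8560]  P^-=[1.0507]  S=[1.2407]  K=[0.8469]  nu=[5.9060]  x^+=[2.1456]  P^+=[0.1609]
step 2: x^-=[2.2529]  P^-=[0.4674]  S=[0.6574]  K=[0.7110]  nu=[-5.0829]  x^+=[-1.3610]  P^+=[0.1351]
step 3: x^-=[-1.4290]  P^-=[0.4389]  S=[0.6289]  K=[0.6979]  nu=[-1.0710]  x^+=[-2.1765]  P^+=[0.1326]
step 4: x^-=[-2.2853]  P^-=[0.4362]  S=[0.6262]  K=[0.6966]  nu=[5.1753]  x^+=[1.3197]  P^+=[0.1324]
step 5: x^-=[1.3857]  P^-=[0.4359]  S=[0.6259]  K=[0.6964]  nu=[-0.2757]  x^+=[1.1937]  P^+=[0.1323]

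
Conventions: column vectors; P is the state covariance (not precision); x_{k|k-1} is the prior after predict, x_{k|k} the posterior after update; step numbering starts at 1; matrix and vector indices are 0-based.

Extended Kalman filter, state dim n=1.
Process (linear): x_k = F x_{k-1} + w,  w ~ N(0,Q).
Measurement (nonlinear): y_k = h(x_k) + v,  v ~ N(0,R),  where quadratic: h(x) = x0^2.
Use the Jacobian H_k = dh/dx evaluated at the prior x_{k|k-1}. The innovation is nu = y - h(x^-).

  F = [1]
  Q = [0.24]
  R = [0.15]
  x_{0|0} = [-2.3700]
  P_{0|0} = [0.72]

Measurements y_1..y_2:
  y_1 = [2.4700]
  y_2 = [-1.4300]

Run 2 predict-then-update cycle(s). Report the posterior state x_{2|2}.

step 1: x^-=[-2.3700]  P^-=[0.9600]  H_jac=[-4.7400]  S=[21.7189]  K=[-0.2095]  nu=[-3.1469]  x^+=[-1.7107]  P^+=[0.0066]
step 2: x^-=[-1.7107]  P^-=[0.2466]  H_jac=[-3.4214]  S=[3.0370]  K=[-0.2778]  nu=[-4.3564]  x^+=[-0.5003]  P^+=[0.0122]

x_post = [-0.5003]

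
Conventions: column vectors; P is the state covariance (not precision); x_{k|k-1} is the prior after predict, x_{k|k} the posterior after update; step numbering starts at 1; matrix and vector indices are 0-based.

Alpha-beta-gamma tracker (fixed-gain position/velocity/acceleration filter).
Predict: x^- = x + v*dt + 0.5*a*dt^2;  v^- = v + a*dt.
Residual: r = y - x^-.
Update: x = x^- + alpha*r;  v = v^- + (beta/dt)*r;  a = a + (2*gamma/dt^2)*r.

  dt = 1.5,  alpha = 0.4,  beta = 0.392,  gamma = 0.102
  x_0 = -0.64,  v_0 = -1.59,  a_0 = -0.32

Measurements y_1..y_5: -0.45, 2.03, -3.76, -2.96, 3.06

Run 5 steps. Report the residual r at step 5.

resid = 4.6709

step 1: x_pred=-3.3850  r=2.9350  x^+=-2.2110  v^+=-1.3030  a^+=-0.0539
step 2: x_pred=-4.2261  r=6.2561  x^+=-1.7237  v^+=0.2511  a^+=0.5133
step 3: x_pred=-0.7695  r=-2.9905  x^+=-1.9657  v^+=0.2396  a^+=0.2422
step 4: x_pred=-1.3339  r=-1.6261  x^+=-1.9843  v^+=0.1779  a^+=0.0948
step 5: x_pred=-1.6109  r=4.6709  x^+=0.2575  v^+=1.5407  a^+=0.5182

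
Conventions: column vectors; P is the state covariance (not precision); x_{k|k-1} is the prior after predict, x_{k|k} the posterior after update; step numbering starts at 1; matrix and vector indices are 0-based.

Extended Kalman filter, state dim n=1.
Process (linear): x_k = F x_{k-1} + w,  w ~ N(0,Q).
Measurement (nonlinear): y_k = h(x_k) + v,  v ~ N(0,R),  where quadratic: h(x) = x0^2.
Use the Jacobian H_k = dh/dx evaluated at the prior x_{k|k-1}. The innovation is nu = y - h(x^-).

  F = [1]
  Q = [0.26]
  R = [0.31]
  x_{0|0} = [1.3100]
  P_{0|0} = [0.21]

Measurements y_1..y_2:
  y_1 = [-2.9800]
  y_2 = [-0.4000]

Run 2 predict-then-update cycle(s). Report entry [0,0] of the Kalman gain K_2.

K[0,0] = -0.4479

step 1: x^-=[1.3100]  P^-=[0.4700]  H_jac=[2.6200]  S=[3.5363]  K=[0.3482]  nu=[-4.6961]  x^+=[-0.3253]  P^+=[0.0412]
step 2: x^-=[-0.3253]  P^-=[0.3012]  H_jac=[-0.6506]  S=[0.4375]  K=[-0.4479]  nu=[-0.5058]  x^+=[-0.0987]  P^+=[0.2134]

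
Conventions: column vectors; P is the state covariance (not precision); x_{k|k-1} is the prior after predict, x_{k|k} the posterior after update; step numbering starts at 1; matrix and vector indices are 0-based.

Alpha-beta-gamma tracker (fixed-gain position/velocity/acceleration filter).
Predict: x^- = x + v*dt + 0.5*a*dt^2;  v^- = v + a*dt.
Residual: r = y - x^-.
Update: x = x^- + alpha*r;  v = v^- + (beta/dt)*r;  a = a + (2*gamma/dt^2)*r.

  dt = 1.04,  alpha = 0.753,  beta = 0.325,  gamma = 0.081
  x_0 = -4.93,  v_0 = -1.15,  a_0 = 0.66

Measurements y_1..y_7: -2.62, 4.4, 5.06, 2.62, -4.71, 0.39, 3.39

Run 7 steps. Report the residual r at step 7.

step 1: x_pred=-5.7691  r=3.1491  x^+=-3.3978  v^+=0.5205  a^+=1.1317
step 2: x_pred=-2.2445  r=6.6445  x^+=2.7588  v^+=3.7738  a^+=2.1269
step 3: x_pred=7.8338  r=-2.7738  x^+=5.7451  v^+=5.1190  a^+=1.7114
step 4: x_pred=11.9944  r=-9.3744  x^+=4.9355  v^+=3.9693  a^+=0.3073
step 5: x_pred=9.2298  r=-13.9398  x^+=-1.2669  v^+=-0.0672  a^+=-1.7805
step 6: x_pred=-2.2997  r=2.6897  x^+=-0.2744  v^+=-1.0784  a^+=-1.3777
step 7: x_pred=-2.1410  r=5.5310  x^+=2.0238  v^+=-0.7828  a^+=-0.5493

resid = 5.5310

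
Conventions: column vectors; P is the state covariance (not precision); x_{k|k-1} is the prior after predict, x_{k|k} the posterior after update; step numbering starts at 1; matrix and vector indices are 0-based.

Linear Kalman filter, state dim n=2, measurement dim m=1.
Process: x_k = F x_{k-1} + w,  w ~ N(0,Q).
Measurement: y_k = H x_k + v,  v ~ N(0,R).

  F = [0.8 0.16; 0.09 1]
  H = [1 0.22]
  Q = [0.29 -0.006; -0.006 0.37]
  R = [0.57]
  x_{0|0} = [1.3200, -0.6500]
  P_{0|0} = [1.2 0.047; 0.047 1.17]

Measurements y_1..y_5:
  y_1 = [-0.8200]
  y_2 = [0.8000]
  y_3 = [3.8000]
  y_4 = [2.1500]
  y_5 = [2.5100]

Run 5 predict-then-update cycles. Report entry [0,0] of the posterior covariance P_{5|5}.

step 1: x^-=[0.9520, -0.5312]  P^-=[1.1000 0.3059; 0.3059 1.5582]  S=[1.8800]  K=[0.6209; 0.3450]  nu=[-1.6551]  x^+=[-0.0757, -1.1023]  P^+=[0.3752 -0.0969; -0.0969 1.3344]
step 2: x^-=[-0.2369, -1.1091]  P^-=[0.5395 0.1556; 0.1556 1.6900]  S=[1.2598]  K=[0.4554; 0.4187]  nu=[1.2809]  x^+=[0.3465, -0.5729]  P^+=[0.2782 -0.0846; -0.0846 1.4692]
step 3: x^-=[0.1855, -0.5417]  P^-=[0.4840 0.1802; 0.1802 1.8262]  S=[1.2217]  K=[0.4286; 0.4764]  nu=[3.7337]  x^+=[1.7859, 1.2369]  P^+=[0.2596 -0.0692; -0.0692 1.5490]
step 4: x^-=[1.6266, 1.3977]  P^-=[0.4780 0.2041; 0.2041 1.9086]  S=[1.2302]  K=[0.4251; 0.5072]  nu=[0.2159]  x^+=[1.7184, 1.5072]  P^+=[0.2557 -0.0611; -0.0611 1.5921]
step 5: x^-=[1.6159, 1.6618]  P^-=[0.4788 0.2174; 0.2174 1.9531]  S=[1.2390]  K=[0.4250; 0.5223]  nu=[0.5285]  x^+=[1.8405, 1.9379]  P^+=[0.2550 -0.0577; -0.0577 1.6152]

P_post[0,0] = 0.2550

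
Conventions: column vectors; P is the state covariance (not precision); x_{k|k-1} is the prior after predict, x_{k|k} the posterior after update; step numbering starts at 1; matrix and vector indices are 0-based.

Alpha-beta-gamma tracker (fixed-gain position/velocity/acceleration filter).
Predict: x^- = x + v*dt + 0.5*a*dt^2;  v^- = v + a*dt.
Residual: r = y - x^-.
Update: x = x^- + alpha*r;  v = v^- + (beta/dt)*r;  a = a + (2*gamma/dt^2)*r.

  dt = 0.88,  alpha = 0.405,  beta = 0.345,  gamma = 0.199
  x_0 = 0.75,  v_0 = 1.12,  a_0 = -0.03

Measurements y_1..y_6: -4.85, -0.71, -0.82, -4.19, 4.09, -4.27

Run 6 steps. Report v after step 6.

v_post = 6.9376

step 1: x_pred=1.7240  r=-6.5740  x^+=-0.9385  v^+=-1.4837  a^+=-3.4087
step 2: x_pred=-3.5640  r=2.8540  x^+=-2.4081  v^+=-3.3644  a^+=-1.9419
step 3: x_pred=-6.1207  r=5.3007  x^+=-3.9739  v^+=-2.9952  a^+=0.7824
step 4: x_pred=-6.3067  r=2.1167  x^+=-5.4495  v^+=-1.4768  a^+=1.8703
step 5: x_pred=-6.0249  r=10.1149  x^+=-1.9283  v^+=4.1345  a^+=7.0688
step 6: x_pred=4.4471  r=-8.7171  x^+=0.9167  v^+=6.9376  a^+=2.5887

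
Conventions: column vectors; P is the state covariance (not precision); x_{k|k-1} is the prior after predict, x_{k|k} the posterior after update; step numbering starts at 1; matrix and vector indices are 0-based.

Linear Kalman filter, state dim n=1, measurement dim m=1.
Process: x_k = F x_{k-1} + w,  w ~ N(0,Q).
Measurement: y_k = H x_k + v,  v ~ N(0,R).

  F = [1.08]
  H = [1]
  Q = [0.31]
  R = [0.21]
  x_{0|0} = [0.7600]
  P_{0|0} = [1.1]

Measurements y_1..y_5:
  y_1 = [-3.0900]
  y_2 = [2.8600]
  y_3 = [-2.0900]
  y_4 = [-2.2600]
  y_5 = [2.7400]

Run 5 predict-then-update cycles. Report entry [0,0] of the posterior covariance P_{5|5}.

step 1: x^-=[0.8208]  P^-=[1.5930]  S=[1.8030]  K=[0.8835]  nu=[-3.9108]  x^+=[-2.6345]  P^+=[0.1855]
step 2: x^-=[-2.8453]  P^-=[0.5264]  S=[0.7364]  K=[0.7148]  nu=[5.7053]  x^+=[1.2331]  P^+=[0.1501]
step 3: x^-=[1.3317]  P^-=[0.4851]  S=[0.6951]  K=[0.6979]  nu=[-3.4217]  x^+=[-1.0562]  P^+=[0.1466]
step 4: x^-=[-1.1407]  P^-=[0.4809]  S=[0.6909]  K=[0.6961]  nu=[-1.1193]  x^+=[-1.9198]  P^+=[0.1462]
step 5: x^-=[-2.0734]  P^-=[0.4805]  S=[0.6905]  K=[0.6959]  nu=[4.8134]  x^+=[1.2761]  P^+=[0.1461]

P_post[0,0] = 0.1461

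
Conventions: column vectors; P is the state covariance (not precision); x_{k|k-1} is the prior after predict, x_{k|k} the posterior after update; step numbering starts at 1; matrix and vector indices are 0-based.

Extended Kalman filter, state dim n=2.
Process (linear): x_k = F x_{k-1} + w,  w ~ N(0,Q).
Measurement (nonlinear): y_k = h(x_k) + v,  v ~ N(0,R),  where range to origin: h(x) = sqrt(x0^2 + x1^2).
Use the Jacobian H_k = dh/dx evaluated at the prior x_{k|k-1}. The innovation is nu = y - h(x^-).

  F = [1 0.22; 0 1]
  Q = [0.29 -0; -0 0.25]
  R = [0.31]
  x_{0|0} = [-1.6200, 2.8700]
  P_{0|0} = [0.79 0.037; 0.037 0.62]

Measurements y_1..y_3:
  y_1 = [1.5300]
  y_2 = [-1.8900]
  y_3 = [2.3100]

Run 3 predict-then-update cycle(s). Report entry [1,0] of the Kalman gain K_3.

step 1: x^-=[-0.9886, 2.8700]  P^-=[1.1263 0.1734; 0.1734 0.8700]  H_jac=[-0.3257 0.9455]  S=[1.1004]  K=[-0.1844; 0.6962]  nu=[-1.5055]  x^+=[-0.7111, 1.8219]  P^+=[1.0889 0.3146; 0.3146 0.3366]
step 2: x^-=[-0.3102, 1.8219]  P^-=[1.5336 0.3887; 0.3887 0.5866]  H_jac=[-0.1679 0.9858]  S=[0.7947]  K=[0.1582; 0.6456]  nu=[-3.7381]  x^+=[-0.9017, -0.5915]  P^+=[1.5137 0.3075; 0.3075 0.2554]
step 3: x^-=[-1.0318, -0.5915]  P^-=[1.9514 0.3637; 0.3637 0.5054]  H_jac=[-0.8675 -0.4974]  S=[2.2176]  K=[-0.8450; -0.2556]  nu=[1.1207]  x^+=[-1.9787, -0.8780]  P^+=[0.3681 -0.1153; -0.1153 0.3605]

K[1,0] = -0.2556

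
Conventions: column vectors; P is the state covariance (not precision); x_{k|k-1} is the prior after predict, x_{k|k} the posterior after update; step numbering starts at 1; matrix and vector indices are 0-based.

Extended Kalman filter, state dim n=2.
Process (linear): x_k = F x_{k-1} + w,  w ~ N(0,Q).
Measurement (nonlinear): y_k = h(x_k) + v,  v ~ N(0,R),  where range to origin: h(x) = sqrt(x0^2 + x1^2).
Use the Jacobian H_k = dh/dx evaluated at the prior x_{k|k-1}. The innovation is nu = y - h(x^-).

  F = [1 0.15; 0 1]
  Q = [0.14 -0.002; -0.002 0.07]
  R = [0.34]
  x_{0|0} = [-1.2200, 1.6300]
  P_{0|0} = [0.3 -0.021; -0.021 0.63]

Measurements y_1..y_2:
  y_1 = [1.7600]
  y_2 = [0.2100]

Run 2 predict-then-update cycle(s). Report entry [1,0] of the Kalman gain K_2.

K[1,0] = 0.4593

step 1: x^-=[-0.9755, 1.6300]  P^-=[0.4479 0.0715; 0.0715 0.7000]  H_jac=[-0.5135 0.8581]  S=[0.9105]  K=[-0.1852; 0.6194]  nu=[-0.1396]  x^+=[-0.9496, 1.5435]  P^+=[0.4166 0.1760; 0.1760 0.3507]
step 2: x^-=[-0.7181, 1.5435]  P^-=[0.6173 0.2266; 0.2266 0.4207]  H_jac=[-0.4218 0.9067]  S=[0.6224]  K=[-0.0883; 0.4593]  nu=[-1.4924]  x^+=[-0.5863, 0.8580]  P^+=[0.6125 0.2518; 0.2518 0.2894]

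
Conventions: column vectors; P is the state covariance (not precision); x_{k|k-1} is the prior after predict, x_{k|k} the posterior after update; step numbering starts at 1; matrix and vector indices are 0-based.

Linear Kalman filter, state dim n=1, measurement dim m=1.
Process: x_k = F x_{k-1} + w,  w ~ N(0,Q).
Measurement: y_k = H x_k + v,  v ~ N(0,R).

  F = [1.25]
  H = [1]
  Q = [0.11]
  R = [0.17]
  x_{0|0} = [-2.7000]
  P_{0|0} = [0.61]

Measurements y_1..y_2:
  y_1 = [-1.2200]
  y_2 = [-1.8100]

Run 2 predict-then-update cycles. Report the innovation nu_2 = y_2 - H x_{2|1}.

step 1: x^-=[-3.3750]  P^-=[1.0631]  S=[1.2331]  K=[0.8621]  nu=[2.1550]  x^+=[-1.5171]  P^+=[0.1466]
step 2: x^-=[-1.8964]  P^-=[0.3390]  S=[0.5090]  K=[0.6660]  nu=[0.0864]  x^+=[-1.8388]  P^+=[0.1132]

innov = [0.0864]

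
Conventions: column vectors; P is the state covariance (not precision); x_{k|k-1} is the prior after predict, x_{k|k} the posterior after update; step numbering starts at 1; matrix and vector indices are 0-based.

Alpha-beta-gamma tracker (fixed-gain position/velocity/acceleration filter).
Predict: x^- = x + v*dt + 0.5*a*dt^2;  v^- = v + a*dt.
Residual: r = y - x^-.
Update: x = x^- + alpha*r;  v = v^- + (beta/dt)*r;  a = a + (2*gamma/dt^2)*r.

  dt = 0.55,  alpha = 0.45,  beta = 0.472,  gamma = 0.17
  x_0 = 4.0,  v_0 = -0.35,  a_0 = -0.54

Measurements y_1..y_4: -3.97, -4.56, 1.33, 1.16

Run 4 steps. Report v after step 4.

step 1: x_pred=3.7258  r=-7.6958  x^+=0.2627  v^+=-7.2514  a^+=-9.1899
step 2: x_pred=-5.1155  r=0.5555  x^+=-4.8655  v^+=-11.8291  a^+=-8.5654
step 3: x_pred=-12.6671  r=13.9971  x^+=-6.3684  v^+=-4.5280  a^+=7.1668
step 4: x_pred=-7.7748  r=8.9348  x^+=-3.7542  v^+=7.0814  a^+=17.2093

v_post = 7.0814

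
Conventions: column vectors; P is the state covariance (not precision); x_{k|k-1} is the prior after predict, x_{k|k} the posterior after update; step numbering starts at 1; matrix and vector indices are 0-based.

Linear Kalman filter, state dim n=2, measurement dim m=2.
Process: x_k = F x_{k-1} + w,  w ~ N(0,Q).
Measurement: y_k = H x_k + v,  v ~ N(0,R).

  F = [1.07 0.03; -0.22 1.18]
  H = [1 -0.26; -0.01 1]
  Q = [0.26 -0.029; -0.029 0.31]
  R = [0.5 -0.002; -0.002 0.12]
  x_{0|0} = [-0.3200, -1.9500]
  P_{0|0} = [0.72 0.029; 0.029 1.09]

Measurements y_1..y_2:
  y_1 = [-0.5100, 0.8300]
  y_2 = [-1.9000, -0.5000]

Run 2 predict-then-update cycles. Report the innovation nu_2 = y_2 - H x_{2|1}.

step 1: x^-=[-0.4009, -2.2306]  P^-=[1.0872 -0.1235; -0.1235 1.8475]  S=[1.7763 -0.6170; -0.6170 1.9701]  K=[0.6805 0.1449; -0.0157 0.9335]  nu=[-0.6891, 3.0566]  x^+=[-0.4268, 0.6335]  P^+=[0.3450 0.0195; 0.0195 0.1122]
step 2: x^-=[-0.4377, 0.8415]  P^-=[0.6564 -0.0818; -0.0818 0.4729]  S=[1.2308 -0.2135; -0.2135 0.5946]  K=[0.5596 0.0524; -0.0300 0.7859]  nu=[-1.2435, -1.3458]  x^+=[-1.2041, -0.1789]  P^+=[0.2818 0.0080; 0.0080 0.0944]

innov = [-1.2435, -1.3458]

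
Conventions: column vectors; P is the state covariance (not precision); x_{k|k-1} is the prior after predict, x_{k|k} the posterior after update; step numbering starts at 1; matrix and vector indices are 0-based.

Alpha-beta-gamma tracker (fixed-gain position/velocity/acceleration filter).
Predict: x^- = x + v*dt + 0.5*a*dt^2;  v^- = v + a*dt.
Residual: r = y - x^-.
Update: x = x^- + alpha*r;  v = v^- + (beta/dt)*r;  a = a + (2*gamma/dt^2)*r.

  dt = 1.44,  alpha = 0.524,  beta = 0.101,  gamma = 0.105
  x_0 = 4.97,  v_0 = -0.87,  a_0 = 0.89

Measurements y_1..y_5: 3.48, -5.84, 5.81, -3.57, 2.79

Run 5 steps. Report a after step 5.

a_post = -0.2670

step 1: x_pred=4.6400  r=-1.1600  x^+=4.0321  v^+=0.3302  a^+=0.7725
step 2: x_pred=5.3086  r=-11.1486  x^+=-0.5332  v^+=0.6607  a^+=-0.3565
step 3: x_pred=0.0486  r=5.7614  x^+=3.0676  v^+=0.5514  a^+=0.2269
step 4: x_pred=4.0969  r=-7.6669  x^+=0.0794  v^+=0.3405  a^+=-0.5495
step 5: x_pred=0.0000  r=2.7900  x^+=1.4620  v^+=-0.2551  a^+=-0.2670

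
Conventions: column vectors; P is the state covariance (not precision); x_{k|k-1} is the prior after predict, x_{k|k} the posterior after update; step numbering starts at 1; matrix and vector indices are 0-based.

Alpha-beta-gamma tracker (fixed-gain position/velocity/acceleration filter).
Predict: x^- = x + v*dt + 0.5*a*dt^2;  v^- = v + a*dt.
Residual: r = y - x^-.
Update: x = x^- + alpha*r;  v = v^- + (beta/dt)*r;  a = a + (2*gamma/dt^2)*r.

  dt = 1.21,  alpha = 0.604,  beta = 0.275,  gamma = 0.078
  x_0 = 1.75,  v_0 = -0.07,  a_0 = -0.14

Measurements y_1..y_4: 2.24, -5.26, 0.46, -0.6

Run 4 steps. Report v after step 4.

v_post = -1.0336

step 1: x_pred=1.5628  r=0.6772  x^+=1.9718  v^+=-0.0855  a^+=-0.0678
step 2: x_pred=1.8187  r=-7.0787  x^+=-2.4568  v^+=-1.7764  a^+=-0.8221
step 3: x_pred=-5.2081  r=5.6681  x^+=-1.7846  v^+=-1.4829  a^+=-0.2182
step 4: x_pred=-3.7386  r=3.1386  x^+=-1.8429  v^+=-1.0336  a^+=0.1163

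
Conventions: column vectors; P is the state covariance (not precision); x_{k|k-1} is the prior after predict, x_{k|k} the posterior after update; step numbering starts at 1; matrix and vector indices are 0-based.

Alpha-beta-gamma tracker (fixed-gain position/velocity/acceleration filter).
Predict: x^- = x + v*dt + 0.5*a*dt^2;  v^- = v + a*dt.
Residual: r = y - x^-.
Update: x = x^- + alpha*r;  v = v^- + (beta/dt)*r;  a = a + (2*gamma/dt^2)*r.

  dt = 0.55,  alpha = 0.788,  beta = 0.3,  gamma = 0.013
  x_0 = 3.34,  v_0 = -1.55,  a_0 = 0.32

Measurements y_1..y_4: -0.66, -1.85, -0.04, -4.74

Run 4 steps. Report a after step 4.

a_post = 0.0487

step 1: x_pred=2.5359  r=-3.1959  x^+=0.0175  v^+=-3.1172  a^+=0.0453
step 2: x_pred=-1.6901  r=-0.1599  x^+=-1.8161  v^+=-3.1795  a^+=0.0316
step 3: x_pred=-3.5601  r=3.5201  x^+=-0.7863  v^+=-1.2421  a^+=0.3341
step 4: x_pred=-1.4189  r=-3.3211  x^+=-4.0359  v^+=-2.8699  a^+=0.0487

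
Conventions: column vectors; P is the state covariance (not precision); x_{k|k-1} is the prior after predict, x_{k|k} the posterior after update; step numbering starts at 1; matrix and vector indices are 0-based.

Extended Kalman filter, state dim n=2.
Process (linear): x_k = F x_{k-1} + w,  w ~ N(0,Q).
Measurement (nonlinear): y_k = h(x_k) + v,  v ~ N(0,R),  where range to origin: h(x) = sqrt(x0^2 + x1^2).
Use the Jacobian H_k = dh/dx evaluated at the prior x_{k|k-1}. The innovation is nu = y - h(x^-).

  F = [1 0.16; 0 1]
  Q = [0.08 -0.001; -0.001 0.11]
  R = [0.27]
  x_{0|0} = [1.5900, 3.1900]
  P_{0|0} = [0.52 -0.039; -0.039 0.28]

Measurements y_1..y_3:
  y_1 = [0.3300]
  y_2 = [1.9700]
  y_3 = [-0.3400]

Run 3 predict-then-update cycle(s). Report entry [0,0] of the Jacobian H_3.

step 1: x^-=[2.1004, 3.1900]  P^-=[0.5947 0.0048; 0.0048 0.3900]  H_jac=[0.5499 0.8352]  S=[0.7263]  K=[0.4558; 0.4521]  nu=[-3.4894]  x^+=[0.5100, 1.6124]  P^+=[0.4438 -0.1449; -0.1449 0.2415]
step 2: x^-=[0.7680, 1.6124]  P^-=[0.4836 -0.1072; -0.1072 0.3515]  H_jac=[0.4300 0.9028]  S=[0.5627]  K=[0.1975; 0.4821]  nu=[0.1840]  x^+=[0.8043, 1.7011]  P^+=[0.4617 -0.1608; -0.1608 0.2208]
step 3: x^-=[1.0765, 1.7011]  P^-=[0.4959 -0.1265; -0.1265 0.3308]  H_jac=[0.5347 0.8450]  S=[0.5337]  K=[0.2966; 0.3970]  nu=[-2.3531]  x^+=[0.3786, 0.7669]  P^+=[0.4489 -0.1893; -0.1893 0.2467]

H_jac[0,0] = 0.5347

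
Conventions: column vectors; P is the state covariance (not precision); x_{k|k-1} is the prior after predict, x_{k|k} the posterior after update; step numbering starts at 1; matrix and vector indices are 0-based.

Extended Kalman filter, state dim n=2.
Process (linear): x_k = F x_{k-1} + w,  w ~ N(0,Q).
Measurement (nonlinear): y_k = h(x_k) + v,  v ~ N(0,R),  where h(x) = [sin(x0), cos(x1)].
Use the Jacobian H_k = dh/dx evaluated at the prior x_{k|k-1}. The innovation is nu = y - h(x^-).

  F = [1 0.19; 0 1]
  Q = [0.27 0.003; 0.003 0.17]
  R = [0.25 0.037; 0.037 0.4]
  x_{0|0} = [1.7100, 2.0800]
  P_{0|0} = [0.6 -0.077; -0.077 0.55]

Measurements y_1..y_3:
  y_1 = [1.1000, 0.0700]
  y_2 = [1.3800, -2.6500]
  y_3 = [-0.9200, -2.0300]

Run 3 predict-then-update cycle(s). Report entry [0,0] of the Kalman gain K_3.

K[0,0] = -0.8056

step 1: x^-=[2.1052, 2.0800]  P^-=[0.8606 0.0305; 0.0305 0.7200]  H_jac=[-0.5093 0.0000; 0.0000 -0.8731]  S=[0.4733 0.0506; 0.0506 0.9489]  K=[-0.9285 0.0214; 0.0382 -0.6645]  nu=[0.2394, 0.5575]  x^+=[1.8948, 1.7187]  P^+=[0.4542 0.0295; 0.0295 0.3028]
step 2: x^-=[2.2214, 1.7187]  P^-=[0.7463 0.0901; 0.0901 0.4728]  H_jac=[-0.6056 0.0000; 0.0000 -0.9891]  S=[0.5238 0.0910; 0.0910 0.8626]  K=[-0.8608 -0.0125; -0.0102 -0.5411]  nu=[0.5843, -2.5027]  x^+=[1.7497, 3.0669]  P^+=[0.3561 0.0373; 0.0373 0.2192]
step 3: x^-=[2.3324, 3.0669]  P^-=[0.6482 0.0819; 0.0819 0.3892]  H_jac=[-0.6901 0.0000; 0.0000 -0.0746]  S=[0.5587 0.0412; 0.0412 0.4022]  K=[-0.8056 0.0674; -0.0966 -0.0623]  nu=[-1.6437, -1.0328]  x^+=[3.5870, 3.2900]  P^+=[0.2882 0.0383; 0.0383 0.3819]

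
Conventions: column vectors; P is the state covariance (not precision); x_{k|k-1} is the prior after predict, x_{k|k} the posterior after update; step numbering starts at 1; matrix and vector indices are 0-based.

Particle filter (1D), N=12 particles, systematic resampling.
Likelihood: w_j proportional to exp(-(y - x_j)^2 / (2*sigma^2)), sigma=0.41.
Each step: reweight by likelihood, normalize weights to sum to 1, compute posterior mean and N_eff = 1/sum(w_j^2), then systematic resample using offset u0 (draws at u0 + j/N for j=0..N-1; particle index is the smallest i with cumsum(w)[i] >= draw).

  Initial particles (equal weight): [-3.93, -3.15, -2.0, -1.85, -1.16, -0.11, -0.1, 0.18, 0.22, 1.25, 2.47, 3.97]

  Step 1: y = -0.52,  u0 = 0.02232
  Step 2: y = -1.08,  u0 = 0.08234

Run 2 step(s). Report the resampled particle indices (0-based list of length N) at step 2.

step 1: w=[0.0000, 0.0000, 0.0008, 0.0027, 0.1532, 0.3143, 0.3066, 0.1207, 0.1017, 0.0000, 0.0000, 0.0000]  mean=-0.2054  Neff=4.1459  idx=[4, 4, 5, 5, 5, 5, 6, 6, 6, 6, 7, 8]
step 2: w=[0.4003, 0.4003, 0.0248, 0.0248, 0.0248, 0.0248, 0.0234, 0.0234, 0.0234, 0.0234, 0.0036, 0.0027]  mean=-0.9477  Neff=3.0757  idx=[0, 0, 0, 0, 1, 1, 1, 1, 1, 3, 6, 11]

resampled_idx = [0, 0, 0, 0, 1, 1, 1, 1, 1, 3, 6, 11]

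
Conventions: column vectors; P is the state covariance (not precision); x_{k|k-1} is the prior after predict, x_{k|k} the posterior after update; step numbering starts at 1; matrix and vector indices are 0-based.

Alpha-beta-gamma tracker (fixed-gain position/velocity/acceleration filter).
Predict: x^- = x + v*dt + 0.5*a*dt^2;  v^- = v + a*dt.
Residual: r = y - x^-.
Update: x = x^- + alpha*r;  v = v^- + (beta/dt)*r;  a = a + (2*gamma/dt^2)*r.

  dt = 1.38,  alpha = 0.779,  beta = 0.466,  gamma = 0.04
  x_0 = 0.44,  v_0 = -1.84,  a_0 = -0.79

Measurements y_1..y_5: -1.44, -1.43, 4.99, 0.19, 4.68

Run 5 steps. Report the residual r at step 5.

resid = 4.5906

step 1: x_pred=-2.8514  r=1.4114  x^+=-1.7519  v^+=-2.4536  a^+=-0.7307
step 2: x_pred=-5.8337  r=4.4037  x^+=-2.4032  v^+=-1.9749  a^+=-0.5457
step 3: x_pred=-5.6482  r=10.6382  x^+=2.6389  v^+=0.8643  a^+=-0.0988
step 4: x_pred=3.7376  r=-3.5476  x^+=0.9740  v^+=-0.4700  a^+=-0.2479
step 5: x_pred=0.0894  r=4.5906  x^+=3.6655  v^+=0.7381  a^+=-0.0550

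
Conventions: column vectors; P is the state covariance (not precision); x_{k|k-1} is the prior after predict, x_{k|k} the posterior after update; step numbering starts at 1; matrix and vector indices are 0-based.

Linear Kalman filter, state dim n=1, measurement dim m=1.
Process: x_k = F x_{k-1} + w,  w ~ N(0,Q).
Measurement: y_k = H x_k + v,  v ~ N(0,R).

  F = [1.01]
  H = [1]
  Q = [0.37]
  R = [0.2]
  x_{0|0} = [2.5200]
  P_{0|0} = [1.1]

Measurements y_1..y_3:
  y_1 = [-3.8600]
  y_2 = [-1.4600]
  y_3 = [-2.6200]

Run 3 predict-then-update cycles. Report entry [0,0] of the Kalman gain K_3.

step 1: x^-=[2.5452]  P^-=[1.4921]  S=[1.6921]  K=[0.8818]  nu=[-6.4052]  x^+=[-3.1029]  P^+=[0.1764]
step 2: x^-=[-3.1340]  P^-=[0.5499]  S=[0.7499]  K=[0.7333]  nu=[1.6740]  x^+=[-1.9064]  P^+=[0.1467]
step 3: x^-=[-1.9255]  P^-=[0.5196]  S=[0.7196]  K=[0.7221]  nu=[-0.6945]  x^+=[-2.4270]  P^+=[0.1444]

K[0,0] = 0.7221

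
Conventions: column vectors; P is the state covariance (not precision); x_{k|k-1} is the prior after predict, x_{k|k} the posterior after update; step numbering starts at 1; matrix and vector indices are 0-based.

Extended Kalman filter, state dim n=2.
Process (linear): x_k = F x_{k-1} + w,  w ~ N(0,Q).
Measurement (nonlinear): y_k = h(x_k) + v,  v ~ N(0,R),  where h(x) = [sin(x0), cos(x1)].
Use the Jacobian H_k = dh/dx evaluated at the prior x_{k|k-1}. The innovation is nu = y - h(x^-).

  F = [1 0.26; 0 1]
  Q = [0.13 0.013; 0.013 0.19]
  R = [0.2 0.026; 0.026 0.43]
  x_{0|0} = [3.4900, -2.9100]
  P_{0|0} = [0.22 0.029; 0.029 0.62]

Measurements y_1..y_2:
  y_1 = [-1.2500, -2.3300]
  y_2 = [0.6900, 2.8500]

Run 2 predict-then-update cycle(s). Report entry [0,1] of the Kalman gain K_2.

K[0,1] = 0.0828

step 1: x^-=[2.7334, -2.9100]  P^-=[0.4070 0.2032; 0.2032 0.8100]  H_jac=[-0.9178 0.0000; 0.0000 0.2295]  S=[0.5429 -0.0168; -0.0168 0.4727]  K=[-0.6858 0.0743; -0.3317 0.3815]  nu=[-1.6470, -1.3567]  x^+=[3.7621, -2.8813]  P^+=[0.1473 0.0615; 0.0615 0.6772]
step 2: x^-=[3.0130, -2.8813]  P^-=[0.3551 0.2506; 0.2506 0.8672]  H_jac=[-0.9917 0.0000; 0.0000 0.2574]  S=[0.5492 -0.0380; -0.0380 0.4875]  K=[-0.6354 0.0828; -0.4230 0.4250]  nu=[0.5618, 3.8163]  x^+=[2.9721, -1.4971]  P^+=[0.1260 0.0742; 0.0742 0.6672]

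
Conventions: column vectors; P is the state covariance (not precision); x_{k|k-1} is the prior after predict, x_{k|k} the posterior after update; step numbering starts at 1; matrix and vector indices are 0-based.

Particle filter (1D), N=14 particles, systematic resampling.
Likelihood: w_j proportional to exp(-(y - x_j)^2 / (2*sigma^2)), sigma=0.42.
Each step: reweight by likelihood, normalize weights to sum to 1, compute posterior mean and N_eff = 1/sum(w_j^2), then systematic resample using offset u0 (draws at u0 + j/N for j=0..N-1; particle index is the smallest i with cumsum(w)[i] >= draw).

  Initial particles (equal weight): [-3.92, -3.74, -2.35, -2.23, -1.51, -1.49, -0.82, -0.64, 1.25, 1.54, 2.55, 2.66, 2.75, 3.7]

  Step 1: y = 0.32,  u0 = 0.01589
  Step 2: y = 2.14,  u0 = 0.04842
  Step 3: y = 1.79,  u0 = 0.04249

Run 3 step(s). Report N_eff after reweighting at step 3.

step 1: w=[0.0000, 0.0000, 0.0000, 0.0000, 0.0004, 0.0005, 0.1259, 0.3677, 0.4318, 0.0737, 0.0000, 0.0000, 0.0000, 0.0000]  mean=0.3135  Neff=2.9161  idx=[6, 6, 7, 7, 7, 7, 7, 8, 8, 8, 8, 8, 8, 9]
step 2: w=[0.0000, 0.0000, 0.0000, 0.0000, 0.0000, 0.0000, 0.0000, 0.1063, 0.1063, 0.1063, 0.1063, 0.1063, 0.1063, 0.3619]  mean=1.3550  Neff=5.0289  idx=[7, 8, 8, 9, 10, 10, 11, 12, 12, 13, 13, 13, 13, 13]
step 3: w=[0.0538, 0.0538, 0.0538, 0.0538, 0.0538, 0.0538, 0.0538, 0.0538, 0.0538, 0.1031, 0.1031, 0.1031, 0.1031, 0.1031]  mean=1.3995  Neff=12.6231  idx=[0, 2, 3, 4, 6, 7, 8, 9, 10, 10, 11, 12, 13, 13]

N_eff = 12.6231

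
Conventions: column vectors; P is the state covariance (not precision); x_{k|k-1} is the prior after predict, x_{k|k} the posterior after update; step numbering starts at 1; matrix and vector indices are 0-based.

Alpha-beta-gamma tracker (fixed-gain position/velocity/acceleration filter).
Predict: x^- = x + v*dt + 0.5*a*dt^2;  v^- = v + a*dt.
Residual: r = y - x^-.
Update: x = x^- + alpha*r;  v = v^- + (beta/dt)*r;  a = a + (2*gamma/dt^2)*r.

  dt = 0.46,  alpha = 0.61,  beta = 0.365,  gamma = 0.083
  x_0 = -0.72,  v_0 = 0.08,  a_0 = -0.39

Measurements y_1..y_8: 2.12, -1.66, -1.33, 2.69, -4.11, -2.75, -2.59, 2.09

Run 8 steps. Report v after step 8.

v_post = 2.3517

step 1: x_pred=-0.7245  r=2.8445  x^+=1.0107  v^+=2.1576  a^+=1.8415
step 2: x_pred=2.1980  r=-3.8580  x^+=-0.1554  v^+=-0.0565  a^+=-1.1851
step 3: x_pred=-0.3068  r=-1.0232  x^+=-0.9309  v^+=-1.4136  a^+=-1.9878
step 4: x_pred=-1.7915  r=4.4815  x^+=0.9422  v^+=1.2280  a^+=1.5279
step 5: x_pred=1.6687  r=-5.7787  x^+=-1.8563  v^+=-2.6545  a^+=-3.0055
step 6: x_pred=-3.3953  r=0.6453  x^+=-3.0017  v^+=-3.5250  a^+=-2.4992
step 7: x_pred=-4.8876  r=2.2976  x^+=-3.4861  v^+=-2.8515  a^+=-0.6968
step 8: x_pred=-4.8715  r=6.9615  x^+=-0.6250  v^+=2.3517  a^+=4.7645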